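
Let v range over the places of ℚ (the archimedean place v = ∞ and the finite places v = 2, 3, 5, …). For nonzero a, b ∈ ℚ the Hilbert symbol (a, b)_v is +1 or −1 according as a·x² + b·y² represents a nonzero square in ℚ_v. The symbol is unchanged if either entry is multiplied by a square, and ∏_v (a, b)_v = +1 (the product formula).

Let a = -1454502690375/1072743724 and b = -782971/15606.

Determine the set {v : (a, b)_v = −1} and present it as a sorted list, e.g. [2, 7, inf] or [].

Mod squares: a ≡ -285, b ≡ -114. Check v ∈ {∞, 2, 3, 5, 7, 13, 17, 19, 29, 31, 41}.
v=3: a=3^1·(≡1), b=3^-3·(≡1) mod 3; (1|3)=+1, (1|3)=+1; (−1)^{1·-3·1}·(+1)^-3·(+1)^1 = -1.
v=41: a=41^2·(≡33), b=41^0·(≡16) mod 41; (33|41)=+1, (16|41)=+1; (−1)^{2·0·20}·(+1)^0·(+1)^2 = +1.
v=13: a=13^-2·(≡4), b=13^0·(≡1) mod 13; (4|13)=+1, (1|13)=+1; (−1)^{-2·0·6}·(+1)^0·(+1)^-2 = +1.
v=31: a=31^2·(≡2), b=31^0·(≡14) mod 31; (2|31)=+1, (14|31)=+1; (−1)^{2·0·15}·(+1)^0·(+1)^2 = +1.
v=∞: -285 < 0 and -114 < 0  ⇒  (a,b)_∞ = -1.
v=17: a=17^-4·(≡8), b=17^-2·(≡5) mod 17; (8|17)=+1, (5|17)=-1; (−1)^{-4·-2·8}·(+1)^-2·(-1)^-4 = +1.
v=29: a=29^0·(≡13), b=29^2·(≡21) mod 29; (13|29)=+1, (21|29)=-1; (−1)^{0·2·14}·(+1)^2·(-1)^0 = +1.
v=19: a=19^-1·(≡9), b=19^1·(≡3) mod 19; (9|19)=+1, (3|19)=-1; (−1)^{-1·1·9}·(+1)^1·(-1)^-1 = +1.
v=2: v_2(a)=-2, v_2(b)=-1; units ≡ 3, 7 (mod 8); ε·ε+αω+βω = 1·1+-2·0+-1·1 ≡ 0  ⇒  (a,b)_2 = +1.
v=5: a=5^3·(≡3), b=5^0·(≡4) mod 5; (3|5)=-1, (4|5)=+1; (−1)^{3·0·2}·(-1)^0·(+1)^3 = +1.
v=7: a=7^4·(≡2), b=7^2·(≡3) mod 7; (2|7)=+1, (3|7)=-1; (−1)^{4·2·3}·(+1)^2·(-1)^4 = +1.
|Ram(-285, -114)| = 2, even; anisotropic at {3, ∞}.

[3, inf]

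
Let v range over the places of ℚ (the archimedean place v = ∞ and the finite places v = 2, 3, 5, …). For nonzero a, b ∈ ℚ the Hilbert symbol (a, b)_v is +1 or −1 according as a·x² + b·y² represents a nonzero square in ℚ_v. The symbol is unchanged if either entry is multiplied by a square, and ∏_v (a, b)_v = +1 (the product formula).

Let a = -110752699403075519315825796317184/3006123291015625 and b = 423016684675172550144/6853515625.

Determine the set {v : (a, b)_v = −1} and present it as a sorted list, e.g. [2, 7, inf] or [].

(a, b) ≡ (-361046, 1886075030) mod (ℚ^×)²; places V = {2, 3, 5, 7, 11, 13, 17, 19, 29, 31, 37, 41, 43, ∞}.
(a,b)_5: α=-12, u≡1; β=-9, v≡1 (mod 5); (1|5)=+1, (1|5)=+1; sign (−1)^0·+1^-9·+1^-12 = +1.
(a,b)_11: α=-4, u≡8; β=-2, v≡9 (mod 11); (8|11)=-1, (9|11)=+1; sign (−1)^0·-1^-2·+1^-4 = +1.
(a,b)_41: α=1, u≡10; β=1, v≡14 (mod 41); (10|41)=+1, (14|41)=-1; sign (−1)^0·+1^1·-1^1 = -1.
(a,b)_7: α=1, u≡5; β=1, v≡4 (mod 7); (5|7)=-1, (4|7)=+1; sign (−1)^1·-1^1·+1^1 = +1.
(a,b)_37: α=3, u≡10; β=2, v≡1 (mod 37); (10|37)=+1, (1|37)=+1; sign (−1)^0·+1^2·+1^3 = +1.
(a,b)_29: α=-2, u≡7; β=-1, v≡3 (mod 29); (7|29)=+1, (3|29)=-1; sign (−1)^0·+1^-1·-1^-2 = +1.
(a,b)_13: α=4, u≡4; β=4, v≡8 (mod 13); (4|13)=+1, (8|13)=-1; sign (−1)^0·+1^4·-1^4 = +1.
(a,b)_3: α=6, u≡1; β=2, v≡2 (mod 3); (1|3)=+1, (2|3)=-1; sign (−1)^0·+1^2·-1^6 = +1.
(a,b)_19: α=2, u≡11; β=2, v≡4 (mod 19); (11|19)=+1, (4|19)=+1; sign (−1)^0·+1^2·+1^2 = +1.
(a,b)_∞: sgn(-361046)=−, sgn(1886075030)=+, so +1.
(a,b)_43: α=2, u≡11; β=1, v≡9 (mod 43); (11|43)=+1, (9|43)=+1; sign (−1)^0·+1^1·+1^2 = +1.
(a,b)_31: α=2, u≡26; β=1, v≡27 (mod 31); (26|31)=-1, (27|31)=-1; sign (−1)^0·-1^1·-1^2 = -1.
(a,b)_2: α=25, β=9; u≡5, v≡3 (mod 8); ε(u)ε(v)=0·1, αω(v)=25·1, βω(u)=9·1; sum ≡ 0  ⇒  +1.
(a,b)_17: α=1, u≡5; β=1, v≡11 (mod 17); (5|17)=-1, (11|17)=-1; sign (−1)^0·-1^1·-1^1 = +1.
Ram(-361046, 1886075030) = {31, 41}; no ℚ_31-point on the conic.

[31, 41]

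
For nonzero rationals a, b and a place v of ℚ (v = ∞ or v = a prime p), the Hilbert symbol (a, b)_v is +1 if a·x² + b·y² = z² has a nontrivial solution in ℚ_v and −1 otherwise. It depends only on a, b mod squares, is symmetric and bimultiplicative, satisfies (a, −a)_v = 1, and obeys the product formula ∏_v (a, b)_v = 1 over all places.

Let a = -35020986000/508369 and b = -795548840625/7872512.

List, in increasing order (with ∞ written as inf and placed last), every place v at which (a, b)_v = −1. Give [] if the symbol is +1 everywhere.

[2, 3, 7, inf]

Mod squares: a ≡ -36465, b ≡ -13090. Check v ∈ {∞, 2, 3, 5, 7, 11, 13, 17, 23, 31}.
v=11: a=11^1·(≡10), b=11^1·(≡9) mod 11; (10|11)=-1, (9|11)=+1; (−1)^{1·1·5}·(-1)^1·(+1)^1 = +1.
v=23: a=23^-2·(≡1), b=23^0·(≡14) mod 23; (1|23)=+1, (14|23)=-1; (−1)^{-2·0·11}·(+1)^0·(-1)^-2 = +1.
v=13: a=13^1·(≡9), b=13^0·(≡3) mod 13; (9|13)=+1, (3|13)=+1; (−1)^{1·0·6}·(+1)^0·(+1)^1 = +1.
v=31: a=31^-2·(≡3), b=31^-2·(≡17) mod 31; (3|31)=-1, (17|31)=-1; (−1)^{-2·-2·15}·(-1)^-2·(-1)^-2 = +1.
v=∞: -36465 < 0 and -13090 < 0  ⇒  (a,b)_∞ = -1.
v=2: v_2(a)=4, v_2(b)=-13; units ≡ 7, 7 (mod 8); ε·ε+αω+βω = 1·1+4·0+-13·0 ≡ 1  ⇒  (a,b)_2 = -1.
v=5: a=5^3·(≡3), b=5^5·(≡3) mod 5; (3|5)=-1, (3|5)=-1; (−1)^{3·5·2}·(-1)^5·(-1)^3 = +1.
v=3: a=3^1·(≡1), b=3^4·(≡2) mod 3; (1|3)=+1, (2|3)=-1; (−1)^{1·4·1}·(+1)^4·(-1)^1 = -1.
v=17: a=17^1·(≡11), b=17^1·(≡7) mod 17; (11|17)=-1, (7|17)=-1; (−1)^{1·1·8}·(-1)^1·(-1)^1 = +1.
v=7: a=7^4·(≡5), b=7^5·(≡6) mod 7; (5|7)=-1, (6|7)=-1; (−1)^{4·5·3}·(-1)^5·(-1)^4 = -1.
(-36465, -13090 / ℚ) ramifies at {2, 3, 7, ∞}: a division algebra.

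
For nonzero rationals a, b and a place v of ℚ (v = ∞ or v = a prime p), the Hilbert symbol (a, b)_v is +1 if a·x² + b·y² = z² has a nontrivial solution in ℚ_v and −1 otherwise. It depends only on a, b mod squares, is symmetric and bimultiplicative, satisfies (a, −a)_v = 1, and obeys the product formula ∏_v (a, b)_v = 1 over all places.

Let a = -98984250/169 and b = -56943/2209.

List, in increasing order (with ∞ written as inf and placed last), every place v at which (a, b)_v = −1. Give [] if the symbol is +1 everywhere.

[5, 19, 41, inf]

Mod squares: a ≡ -439930, b ≡ -703. Check v ∈ {∞, 2, 3, 5, 13, 19, 29, 37, 41, 47}.
v=∞: -439930 < 0 and -703 < 0  ⇒  (a,b)_∞ = -1.
v=3: a=3^2·(≡2), b=3^4·(≡2) mod 3; (2|3)=-1, (2|3)=-1; (−1)^{2·4·1}·(-1)^4·(-1)^2 = +1.
v=37: a=37^1·(≡14), b=37^1·(≡2) mod 37; (14|37)=-1, (2|37)=-1; (−1)^{1·1·18}·(-1)^1·(-1)^1 = +1.
v=5: a=5^3·(≡4), b=5^0·(≡3) mod 5; (4|5)=+1, (3|5)=-1; (−1)^{3·0·2}·(+1)^0·(-1)^3 = -1.
v=29: a=29^1·(≡19), b=29^0·(≡20) mod 29; (19|29)=-1, (20|29)=+1; (−1)^{1·0·14}·(-1)^0·(+1)^1 = +1.
v=2: v_2(a)=1, v_2(b)=0; units ≡ 3, 1 (mod 8); ε·ε+αω+βω = 1·0+1·0+0·1 ≡ 0  ⇒  (a,b)_2 = +1.
v=41: a=41^1·(≡7), b=41^0·(≡7) mod 41; (7|41)=-1, (7|41)=-1; (−1)^{1·0·20}·(-1)^0·(-1)^1 = -1.
v=13: a=13^-2·(≡12), b=13^0·(≡3) mod 13; (12|13)=+1, (3|13)=+1; (−1)^{-2·0·6}·(+1)^0·(+1)^-2 = +1.
v=19: a=19^0·(≡13), b=19^1·(≡1) mod 19; (13|19)=-1, (1|19)=+1; (−1)^{0·1·9}·(-1)^1·(+1)^0 = -1.
v=47: a=47^0·(≡17), b=47^-2·(≡21) mod 47; (17|47)=+1, (21|47)=+1; (−1)^{0·-2·23}·(+1)^-2·(+1)^0 = +1.
Ram(-439930, -703) = {5, 19, 41, ∞}; no ℚ_5-point on the conic.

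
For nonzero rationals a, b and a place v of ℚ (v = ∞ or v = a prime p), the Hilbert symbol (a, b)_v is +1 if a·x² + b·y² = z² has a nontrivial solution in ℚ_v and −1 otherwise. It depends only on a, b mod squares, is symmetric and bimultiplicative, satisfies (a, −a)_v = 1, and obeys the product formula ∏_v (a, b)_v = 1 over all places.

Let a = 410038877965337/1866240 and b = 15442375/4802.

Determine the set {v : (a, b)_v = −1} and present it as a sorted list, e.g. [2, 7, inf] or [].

(a, b) ≡ (8296871930, 7310) mod (ℚ^×)²; places V = {2, 3, 5, 7, 13, 17, 19, 31, 37, 41, 43, 47, ∞}.
(a,b)_47: α=1, u≡26; β=0, v≡1 (mod 47); (26|47)=-1, (1|47)=+1; sign (−1)^0·-1^0·+1^1 = +1.
(a,b)_43: α=1, u≡12; β=1, v≡10 (mod 43); (12|43)=-1, (10|43)=+1; sign (−1)^1·-1^1·+1^1 = +1.
(a,b)_7: α=0, u≡1; β=-4, v≡2 (mod 7); (1|7)=+1, (2|7)=+1; sign (−1)^0·+1^-4·+1^0 = +1.
(a,b)_5: α=-1, u≡4; β=3, v≡2 (mod 5); (4|5)=+1, (2|5)=-1; sign (−1)^0·+1^3·-1^-1 = -1.
(a,b)_∞: sgn(8296871930)=+, sgn(7310)=+, so +1.
(a,b)_13: α=0, u≡3; β=2, v≡10 (mod 13); (3|13)=+1, (10|13)=+1; sign (−1)^0·+1^2·+1^0 = +1.
(a,b)_2: α=-9, β=-1; u≡5, v≡7 (mod 8); ε(u)ε(v)=0·1, αω(v)=-9·0, βω(u)=-1·1; sum ≡ 1  ⇒  -1.
(a,b)_17: α=1, u≡12; β=1, v≡6 (mod 17); (12|17)=-1, (6|17)=-1; sign (−1)^0·-1^1·-1^1 = +1.
(a,b)_31: α=1, u≡28; β=0, v≡9 (mod 31); (28|31)=+1, (9|31)=+1; sign (−1)^0·+1^0·+1^1 = +1.
(a,b)_3: α=-6, u≡2; β=0, v≡2 (mod 3); (2|3)=-1, (2|3)=-1; sign (−1)^0·-1^0·-1^-6 = +1.
(a,b)_41: α=1, u≡17; β=0, v≡27 (mod 41); (17|41)=-1, (27|41)=-1; sign (−1)^0·-1^0·-1^1 = -1.
(a,b)_37: α=2, u≡21; β=0, v≡7 (mod 37); (21|37)=+1, (7|37)=+1; sign (−1)^0·+1^0·+1^2 = +1.
(a,b)_19: α=3, u≡3; β=0, v≡13 (mod 19); (3|19)=-1, (13|19)=-1; sign (−1)^0·-1^0·-1^3 = -1.
|Ram(8296871930, 7310)| = 4, even; anisotropic at {2, 5, 19, 41}.

[2, 5, 19, 41]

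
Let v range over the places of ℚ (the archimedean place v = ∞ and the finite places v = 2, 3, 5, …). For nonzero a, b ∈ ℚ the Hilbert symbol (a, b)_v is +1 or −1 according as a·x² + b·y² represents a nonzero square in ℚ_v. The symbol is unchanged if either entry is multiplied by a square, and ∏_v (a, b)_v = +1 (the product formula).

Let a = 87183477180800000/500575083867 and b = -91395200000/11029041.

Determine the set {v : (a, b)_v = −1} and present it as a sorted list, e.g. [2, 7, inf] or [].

(a, b) ≡ (1365, -5) mod (ℚ^×)²; places V = {2, 3, 5, 7, 11, 13, 41, ∞}.
(a,b)_13: α=3, u≡1; β=4, v≡8 (mod 13); (1|13)=+1, (8|13)=-1; sign (−1)^0·+1^4·-1^3 = -1.
(a,b)_3: α=-11, u≡2; β=-8, v≡1 (mod 3); (2|3)=-1, (1|3)=+1; sign (−1)^0·-1^-8·+1^-11 = +1.
(a,b)_11: α=6, u≡1; β=0, v≡6 (mod 11); (1|11)=+1, (6|11)=-1; sign (−1)^0·+1^0·-1^6 = +1.
(a,b)_41: α=-4, u≡38; β=-2, v≡20 (mod 41); (38|41)=-1, (20|41)=+1; sign (−1)^0·-1^-2·+1^-4 = +1.
(a,b)_∞: sgn(1365)=+, sgn(-5)=−, so +1.
(a,b)_2: α=10, β=10; u≡5, v≡3 (mod 8); ε(u)ε(v)=0·1, αω(v)=10·1, βω(u)=10·1; sum ≡ 0  ⇒  +1.
(a,b)_7: α=1, u≡3; β=0, v≡4 (mod 7); (3|7)=-1, (4|7)=+1; sign (−1)^0·-1^0·+1^1 = +1.
(a,b)_5: α=5, u≡3; β=5, v≡1 (mod 5); (3|5)=-1, (1|5)=+1; sign (−1)^0·-1^5·+1^5 = -1.
(1365, -5 / ℚ) ramifies at {5, 13}: a division algebra.

[5, 13]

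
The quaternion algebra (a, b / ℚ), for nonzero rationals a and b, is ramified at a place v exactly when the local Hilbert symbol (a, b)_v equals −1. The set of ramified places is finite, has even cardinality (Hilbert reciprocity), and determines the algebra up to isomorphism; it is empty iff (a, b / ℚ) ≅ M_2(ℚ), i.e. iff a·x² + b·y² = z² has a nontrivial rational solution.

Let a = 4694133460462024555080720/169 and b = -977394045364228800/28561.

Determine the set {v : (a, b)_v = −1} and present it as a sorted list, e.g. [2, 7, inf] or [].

[5, 7, 11, 19]

(a, b) ≡ (72105, -30107) mod (ℚ^×)²; places V = {2, 3, 5, 7, 11, 13, 17, 19, 23, ∞}.
(a,b)_3: α=5, u≡2; β=4, v≡1 (mod 3); (2|3)=-1, (1|3)=+1; sign (−1)^0·-1^4·+1^5 = +1.
(a,b)_19: α=3, u≡10; β=2, v≡18 (mod 19); (10|19)=-1, (18|19)=-1; sign (−1)^0·-1^2·-1^3 = -1.
(a,b)_13: α=-2, u≡5; β=-4, v≡4 (mod 13); (5|13)=-1, (4|13)=+1; sign (−1)^0·-1^-4·+1^-2 = +1.
(a,b)_7: α=8, u≡6; β=5, v≡1 (mod 7); (6|7)=-1, (1|7)=+1; sign (−1)^0·-1^5·+1^8 = -1.
(a,b)_2: α=4, β=6; u≡1, v≡5 (mod 8); ε(u)ε(v)=0·0, αω(v)=4·1, βω(u)=6·0; sum ≡ 0  ⇒  +1.
(a,b)_5: α=1, u≡1; β=2, v≡3 (mod 5); (1|5)=+1, (3|5)=-1; sign (−1)^0·+1^2·-1^1 = -1.
(a,b)_∞: sgn(72105)=+, sgn(-30107)=−, so +1.
(a,b)_17: α=6, u≡9; β=3, v≡10 (mod 17); (9|17)=+1, (10|17)=-1; sign (−1)^0·+1^3·-1^6 = +1.
(a,b)_11: α=1, u≡10; β=1, v≡10 (mod 11); (10|11)=-1, (10|11)=-1; sign (−1)^1·-1^1·-1^1 = -1.
(a,b)_23: α=1, u≡5; β=1, v≡18 (mod 23); (5|23)=-1, (18|23)=+1; sign (−1)^1·-1^1·+1^1 = +1.
(72105, -30107 / ℚ) ramifies at {5, 7, 11, 19}: a division algebra.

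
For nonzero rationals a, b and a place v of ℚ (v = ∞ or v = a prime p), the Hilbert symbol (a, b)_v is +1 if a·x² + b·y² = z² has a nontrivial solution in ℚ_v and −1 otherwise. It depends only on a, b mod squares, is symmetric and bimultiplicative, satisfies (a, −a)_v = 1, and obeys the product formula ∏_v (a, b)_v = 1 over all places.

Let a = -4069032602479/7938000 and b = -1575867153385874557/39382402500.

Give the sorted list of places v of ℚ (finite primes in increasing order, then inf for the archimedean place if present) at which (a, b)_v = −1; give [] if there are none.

[5, inf]

(a, b) ≡ (-155, -13) mod (ℚ^×)²; places V = {2, 3, 5, 7, 13, 29, 31, ∞}.
(a,b)_29: α=2, u≡11; β=2, v≡9 (mod 29); (11|29)=-1, (9|29)=+1; sign (−1)^0·-1^2·+1^2 = +1.
(a,b)_13: α=2, u≡4; β=3, v≡9 (mod 13); (4|13)=+1, (9|13)=+1; sign (−1)^0·+1^3·+1^2 = +1.
(a,b)_∞: sgn(-155)=−, sgn(-13)=−, so -1.
(a,b)_2: α=-4, β=-2; u≡5, v≡3 (mod 8); ε(u)ε(v)=0·1, αω(v)=-4·1, βω(u)=-2·1; sum ≡ 0  ⇒  +1.
(a,b)_5: α=-3, u≡4; β=-4, v≡2 (mod 5); (4|5)=+1, (2|5)=-1; sign (−1)^0·+1^-4·-1^-3 = -1.
(a,b)_31: α=5, u≡12; β=8, v≡7 (mod 31); (12|31)=-1, (7|31)=+1; sign (−1)^0·-1^8·+1^5 = +1.
(a,b)_7: α=-2, u≡5; β=-4, v≡1 (mod 7); (5|7)=-1, (1|7)=+1; sign (−1)^0·-1^-4·+1^-2 = +1.
(a,b)_3: α=-4, u≡1; β=-8, v≡2 (mod 3); (1|3)=+1, (2|3)=-1; sign (−1)^0·+1^-8·-1^-4 = +1.
Ram(-155, -13) = {5, ∞}; no ℚ_5-point on the conic.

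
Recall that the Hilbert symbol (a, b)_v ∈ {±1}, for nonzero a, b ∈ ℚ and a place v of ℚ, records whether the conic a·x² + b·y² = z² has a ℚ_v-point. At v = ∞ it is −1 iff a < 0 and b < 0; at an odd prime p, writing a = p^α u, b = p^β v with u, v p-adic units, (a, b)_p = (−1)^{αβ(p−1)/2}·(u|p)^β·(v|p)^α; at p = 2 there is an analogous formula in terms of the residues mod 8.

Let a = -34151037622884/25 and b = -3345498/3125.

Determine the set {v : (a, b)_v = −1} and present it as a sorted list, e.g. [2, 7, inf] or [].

[2, 13, 17, inf]

Mod squares: a ≡ -4641, b ≡ -2210. Check v ∈ {∞, 2, 3, 5, 7, 13, 17, 29}.
v=5: a=5^-2·(≡1), b=5^-5·(≡2) mod 5; (1|5)=+1, (2|5)=-1; (−1)^{-2·-5·2}·(+1)^-5·(-1)^-2 = +1.
v=2: v_2(a)=2, v_2(b)=1; units ≡ 7, 7 (mod 8); ε·ε+αω+βω = 1·1+2·0+1·0 ≡ 1  ⇒  (a,b)_2 = -1.
v=7: a=7^1·(≡1), b=7^0·(≡4) mod 7; (1|7)=+1, (4|7)=+1; (−1)^{1·0·3}·(+1)^0·(+1)^1 = +1.
v=13: a=13^1·(≡7), b=13^1·(≡3) mod 13; (7|13)=-1, (3|13)=+1; (−1)^{1·1·6}·(-1)^1·(+1)^1 = -1.
v=∞: -4641 < 0 and -2210 < 0  ⇒  (a,b)_∞ = -1.
v=3: a=3^3·(≡1), b=3^2·(≡1) mod 3; (1|3)=+1, (1|3)=+1; (−1)^{3·2·1}·(+1)^2·(+1)^3 = +1.
v=29: a=29^4·(≡20), b=29^2·(≡9) mod 29; (20|29)=+1, (9|29)=+1; (−1)^{4·2·14}·(+1)^2·(+1)^4 = +1.
v=17: a=17^3·(≡1), b=17^1·(≡12) mod 17; (1|17)=+1, (12|17)=-1; (−1)^{3·1·8}·(+1)^1·(-1)^3 = -1.
(-4641, -2210 / ℚ) ramifies at {2, 13, 17, ∞}: a division algebra.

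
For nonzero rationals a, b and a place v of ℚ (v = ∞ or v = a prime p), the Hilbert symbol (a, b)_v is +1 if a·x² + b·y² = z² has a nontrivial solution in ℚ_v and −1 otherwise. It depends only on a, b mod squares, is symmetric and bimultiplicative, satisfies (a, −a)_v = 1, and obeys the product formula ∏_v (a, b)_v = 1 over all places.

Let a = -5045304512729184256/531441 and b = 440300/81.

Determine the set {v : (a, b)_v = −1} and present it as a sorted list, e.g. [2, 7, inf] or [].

Mod squares: a ≡ -5186734, b ≡ 4403. Check v ∈ {∞, 2, 3, 5, 7, 17, 19, 31, 37}.
v=17: a=17^3·(≡11), b=17^1·(≡2) mod 17; (11|17)=-1, (2|17)=+1; (−1)^{3·1·8}·(-1)^1·(+1)^3 = -1.
v=∞: -5186734 < 0 and 4403 > 0  ⇒  (a,b)_∞ = +1.
v=3: a=3^-12·(≡2), b=3^-4·(≡2) mod 3; (2|3)=-1, (2|3)=-1; (−1)^{-12·-4·1}·(-1)^-4·(-1)^-12 = +1.
v=31: a=31^1·(≡23), b=31^0·(≡2) mod 31; (23|31)=-1, (2|31)=+1; (−1)^{1·0·15}·(-1)^0·(+1)^1 = +1.
v=37: a=37^3·(≡30), b=37^1·(≡35) mod 37; (30|37)=+1, (35|37)=-1; (−1)^{3·1·18}·(+1)^1·(-1)^3 = -1.
v=2: v_2(a)=11, v_2(b)=2; units ≡ 1, 3 (mod 8); ε·ε+αω+βω = 0·1+11·1+2·0 ≡ 1  ⇒  (a,b)_2 = -1.
v=7: a=7^5·(≡4), b=7^1·(≡3) mod 7; (4|7)=+1, (3|7)=-1; (−1)^{5·1·3}·(+1)^1·(-1)^5 = +1.
v=5: a=5^0·(≡4), b=5^2·(≡2) mod 5; (4|5)=+1, (2|5)=-1; (−1)^{0·2·2}·(+1)^2·(-1)^0 = +1.
v=19: a=19^1·(≡4), b=19^0·(≡14) mod 19; (4|19)=+1, (14|19)=-1; (−1)^{1·0·9}·(+1)^0·(-1)^1 = -1.
|Ram(-5186734, 4403)| = 4, even; anisotropic at {2, 17, 19, 37}.

[2, 17, 19, 37]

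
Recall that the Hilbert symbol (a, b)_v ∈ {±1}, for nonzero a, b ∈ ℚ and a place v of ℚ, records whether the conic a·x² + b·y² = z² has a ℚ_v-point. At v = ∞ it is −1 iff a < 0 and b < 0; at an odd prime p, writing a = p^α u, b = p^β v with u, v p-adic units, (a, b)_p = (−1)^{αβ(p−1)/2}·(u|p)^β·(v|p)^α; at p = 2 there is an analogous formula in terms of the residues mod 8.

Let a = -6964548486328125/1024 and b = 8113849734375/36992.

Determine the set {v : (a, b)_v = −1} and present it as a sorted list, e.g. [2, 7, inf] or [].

(a, b) ≡ (-165, 14) mod (ℚ^×)²; places V = {2, 3, 5, 7, 11, 17, 29, ∞}.
(a,b)_29: α=0, u≡25; β=2, v≡12 (mod 29); (25|29)=+1, (12|29)=-1; sign (−1)^0·+1^2·-1^0 = +1.
(a,b)_∞: sgn(-165)=−, sgn(14)=+, so +1.
(a,b)_11: α=3, u≡6; β=2, v≡3 (mod 11); (6|11)=-1, (3|11)=+1; sign (−1)^0·-1^2·+1^3 = +1.
(a,b)_7: α=2, u≡6; β=1, v≡4 (mod 7); (6|7)=-1, (4|7)=+1; sign (−1)^0·-1^1·+1^2 = -1.
(a,b)_2: α=-10, β=-7; u≡3, v≡7 (mod 8); ε(u)ε(v)=1·1, αω(v)=-10·0, βω(u)=-7·1; sum ≡ 0  ⇒  +1.
(a,b)_5: α=11, u≡3; β=6, v≡4 (mod 5); (3|5)=-1, (4|5)=+1; sign (−1)^0·-1^6·+1^11 = +1.
(a,b)_3: α=7, u≡2; β=6, v≡2 (mod 3); (2|3)=-1, (2|3)=-1; sign (−1)^0·-1^6·-1^7 = -1.
(a,b)_17: α=0, u≡5; β=-2, v≡5 (mod 17); (5|17)=-1, (5|17)=-1; sign (−1)^0·-1^-2·-1^0 = +1.
(-165, 14 / ℚ) ramifies at {3, 7}: a division algebra.

[3, 7]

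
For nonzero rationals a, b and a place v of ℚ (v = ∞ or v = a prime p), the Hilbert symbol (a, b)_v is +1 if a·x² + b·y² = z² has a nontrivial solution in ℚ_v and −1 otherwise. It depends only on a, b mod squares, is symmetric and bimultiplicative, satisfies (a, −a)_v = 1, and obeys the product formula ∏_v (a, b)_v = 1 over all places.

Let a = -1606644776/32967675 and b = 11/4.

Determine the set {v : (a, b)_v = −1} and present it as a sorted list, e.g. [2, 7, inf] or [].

[2, 3, 11, 29]

Mod squares: a ≡ -82302, b ≡ 11. Check v ∈ {∞, 2, 3, 5, 11, 13, 17, 29, 43}.
v=29: a=29^1·(≡13), b=29^0·(≡10) mod 29; (13|29)=+1, (10|29)=-1; (−1)^{1·0·14}·(+1)^0·(-1)^1 = -1.
v=11: a=11^5·(≡3), b=11^1·(≡3) mod 11; (3|11)=+1, (3|11)=+1; (−1)^{5·1·5}·(+1)^1·(+1)^5 = -1.
v=13: a=13^-2·(≡3), b=13^0·(≡6) mod 13; (3|13)=+1, (6|13)=-1; (−1)^{-2·0·6}·(+1)^0·(-1)^-2 = +1.
v=17: a=17^-2·(≡6), b=17^0·(≡7) mod 17; (6|17)=-1, (7|17)=-1; (−1)^{-2·0·8}·(-1)^0·(-1)^-2 = +1.
v=3: a=3^-3·(≡1), b=3^0·(≡2) mod 3; (1|3)=+1, (2|3)=-1; (−1)^{-3·0·1}·(+1)^0·(-1)^-3 = -1.
v=∞: -82302 < 0 and 11 > 0  ⇒  (a,b)_∞ = +1.
v=2: v_2(a)=3, v_2(b)=-2; units ≡ 1, 3 (mod 8); ε·ε+αω+βω = 0·1+3·1+-2·0 ≡ 1  ⇒  (a,b)_2 = -1.
v=5: a=5^-2·(≡2), b=5^0·(≡4) mod 5; (2|5)=-1, (4|5)=+1; (−1)^{-2·0·2}·(-1)^0·(+1)^-2 = +1.
v=43: a=43^1·(≡23), b=43^0·(≡35) mod 43; (23|43)=+1, (35|43)=+1; (−1)^{1·0·21}·(+1)^0·(+1)^1 = +1.
(-82302, 11 / ℚ) ramifies at {2, 3, 11, 29}: a division algebra.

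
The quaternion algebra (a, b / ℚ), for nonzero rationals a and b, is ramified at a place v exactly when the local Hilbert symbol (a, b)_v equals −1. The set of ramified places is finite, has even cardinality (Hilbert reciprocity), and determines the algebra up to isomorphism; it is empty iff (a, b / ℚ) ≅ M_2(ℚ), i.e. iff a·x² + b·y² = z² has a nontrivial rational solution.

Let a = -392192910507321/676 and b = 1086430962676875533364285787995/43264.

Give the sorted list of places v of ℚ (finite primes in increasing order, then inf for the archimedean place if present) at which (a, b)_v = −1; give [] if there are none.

(a, b) ≡ (-1, 1155) mod (ℚ^×)²; places V = {2, 3, 5, 7, 11, 13, 17, 19, 23, 37, 41, ∞}.
(a,b)_2: α=-2, β=-8; u≡7, v≡3 (mod 8); ε(u)ε(v)=1·1, αω(v)=-2·1, βω(u)=-8·0; sum ≡ 1  ⇒  -1.
(a,b)_37: α=0, u≡12; β=2, v≡32 (mod 37); (12|37)=+1, (32|37)=-1; sign (−1)^0·+1^2·-1^0 = +1.
(a,b)_11: α=2, u≡7; β=5, v≡7 (mod 11); (7|11)=-1, (7|11)=-1; sign (−1)^0·-1^5·-1^2 = -1.
(a,b)_3: α=4, u≡2; β=7, v≡1 (mod 3); (2|3)=-1, (1|3)=+1; sign (−1)^0·-1^7·+1^4 = -1.
(a,b)_∞: sgn(-1)=−, sgn(1155)=+, so +1.
(a,b)_7: α=2, u≡3; β=5, v≡2 (mod 7); (3|7)=-1, (2|7)=+1; sign (−1)^0·-1^5·+1^2 = -1.
(a,b)_41: α=4, u≡23; β=2, v≡17 (mod 41); (23|41)=+1, (17|41)=-1; sign (−1)^0·+1^2·-1^4 = +1.
(a,b)_5: α=0, u≡4; β=1, v≡1 (mod 5); (4|5)=+1, (1|5)=+1; sign (−1)^0·+1^1·+1^0 = +1.
(a,b)_19: α=0, u≡3; β=2, v≡12 (mod 19); (3|19)=-1, (12|19)=-1; sign (−1)^0·-1^2·-1^0 = +1.
(a,b)_23: α=0, u≡17; β=2, v≡10 (mod 23); (17|23)=-1, (10|23)=-1; sign (−1)^0·-1^2·-1^0 = +1.
(a,b)_13: α=-2, u≡3; β=-2, v≡6 (mod 13); (3|13)=+1, (6|13)=-1; sign (−1)^0·+1^-2·-1^-2 = +1.
(a,b)_17: α=2, u≡16; β=4, v≡1 (mod 17); (16|17)=+1, (1|17)=+1; sign (−1)^0·+1^4·+1^2 = +1.
|Ram(-1, 1155)| = 4, even; anisotropic at {2, 3, 7, 11}.

[2, 3, 7, 11]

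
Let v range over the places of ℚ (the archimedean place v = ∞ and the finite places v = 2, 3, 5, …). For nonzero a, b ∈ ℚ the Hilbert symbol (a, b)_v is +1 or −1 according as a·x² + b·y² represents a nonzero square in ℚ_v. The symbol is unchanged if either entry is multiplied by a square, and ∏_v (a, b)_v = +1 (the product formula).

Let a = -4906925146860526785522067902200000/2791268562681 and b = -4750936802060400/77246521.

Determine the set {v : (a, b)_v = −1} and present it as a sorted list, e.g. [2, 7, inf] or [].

[19, inf]

(a, b) ≡ (-443555, -88711) mod (ℚ^×)²; places V = {2, 3, 5, 7, 11, 17, 19, 23, 29, 41, 47, 53, ∞}.
(a,b)_∞: sgn(-443555)=−, sgn(-88711)=−, so -1.
(a,b)_41: α=-2, u≡24; β=0, v≡27 (mod 41); (24|41)=-1, (27|41)=-1; sign (−1)^0·-1^0·-1^-2 = +1.
(a,b)_17: α=-4, u≡15; β=-2, v≡11 (mod 17); (15|17)=+1, (11|17)=-1; sign (−1)^0·+1^-2·-1^-4 = +1.
(a,b)_53: α=2, u≡31; β=0, v≡16 (mod 53); (31|53)=-1, (16|53)=+1; sign (−1)^0·-1^0·+1^2 = +1.
(a,b)_47: α=-2, u≡35; β=-2, v≡2 (mod 47); (35|47)=-1, (2|47)=+1; sign (−1)^0·-1^-2·+1^-2 = +1.
(a,b)_19: α=5, u≡4; β=3, v≡17 (mod 19); (4|19)=+1, (17|19)=+1; sign (−1)^1·+1^3·+1^5 = -1.
(a,b)_3: α=-2, u≡1; β=2, v≡2 (mod 3); (1|3)=+1, (2|3)=-1; sign (−1)^0·+1^2·-1^-2 = +1.
(a,b)_7: α=5, u≡6; β=3, v≡2 (mod 7); (6|7)=-1, (2|7)=+1; sign (−1)^1·-1^3·+1^5 = +1.
(a,b)_23: α=3, u≡13; β=1, v≡5 (mod 23); (13|23)=+1, (5|23)=-1; sign (−1)^1·+1^1·-1^3 = +1.
(a,b)_2: α=6, β=4; u≡5, v≡1 (mod 8); ε(u)ε(v)=0·0, αω(v)=6·0, βω(u)=4·1; sum ≡ 0  ⇒  +1.
(a,b)_11: α=0, u≡3; β=-2, v≡1 (mod 11); (3|11)=+1, (1|11)=+1; sign (−1)^0·+1^-2·+1^0 = +1.
(a,b)_5: α=5, u≡1; β=2, v≡4 (mod 5); (1|5)=+1, (4|5)=+1; sign (−1)^0·+1^2·+1^5 = +1.
(a,b)_29: α=7, u≡14; β=3, v≡14 (mod 29); (14|29)=-1, (14|29)=-1; sign (−1)^0·-1^3·-1^7 = +1.
(-443555, -88711 / ℚ) ramifies at {19, ∞}: a division algebra.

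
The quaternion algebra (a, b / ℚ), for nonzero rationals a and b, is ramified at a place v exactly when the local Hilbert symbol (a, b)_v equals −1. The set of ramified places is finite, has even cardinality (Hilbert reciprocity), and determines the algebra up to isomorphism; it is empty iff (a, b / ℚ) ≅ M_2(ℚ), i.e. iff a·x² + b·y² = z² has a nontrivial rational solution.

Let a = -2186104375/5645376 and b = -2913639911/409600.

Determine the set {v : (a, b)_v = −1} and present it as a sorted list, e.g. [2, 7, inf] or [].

Mod squares: a ≡ -247, b ≡ -4199. Check v ∈ {∞, 2, 3, 5, 7, 11, 13, 17, 19}.
v=19: a=19^1·(≡4), b=19^1·(≡16) mod 19; (4|19)=+1, (16|19)=+1; (−1)^{1·1·9}·(+1)^1·(+1)^1 = -1.
v=2: v_2(a)=-6, v_2(b)=-14; units ≡ 1, 1 (mod 8); ε·ε+αω+βω = 0·0+-6·0+-14·0 ≡ 0  ⇒  (a,b)_2 = +1.
v=17: a=17^2·(≡4), b=17^3·(≡16) mod 17; (4|17)=+1, (16|17)=+1; (−1)^{2·3·8}·(+1)^3·(+1)^2 = +1.
v=7: a=7^2·(≡3), b=7^4·(≡1) mod 7; (3|7)=-1, (1|7)=+1; (−1)^{2·4·3}·(-1)^4·(+1)^2 = +1.
v=3: a=3^-6·(≡2), b=3^0·(≡1) mod 3; (2|3)=-1, (1|3)=+1; (−1)^{-6·0·1}·(-1)^0·(+1)^-6 = +1.
v=13: a=13^1·(≡6), b=13^1·(≡6) mod 13; (6|13)=-1, (6|13)=-1; (−1)^{1·1·6}·(-1)^1·(-1)^1 = +1.
v=5: a=5^4·(≡3), b=5^-2·(≡1) mod 5; (3|5)=-1, (1|5)=+1; (−1)^{4·-2·2}·(-1)^-2·(+1)^4 = +1.
v=11: a=11^-2·(≡8), b=11^0·(≡4) mod 11; (8|11)=-1, (4|11)=+1; (−1)^{-2·0·5}·(-1)^0·(+1)^-2 = +1.
v=∞: -247 < 0 and -4199 < 0  ⇒  (a,b)_∞ = -1.
|Ram(-247, -4199)| = 2, even; anisotropic at {19, ∞}.

[19, inf]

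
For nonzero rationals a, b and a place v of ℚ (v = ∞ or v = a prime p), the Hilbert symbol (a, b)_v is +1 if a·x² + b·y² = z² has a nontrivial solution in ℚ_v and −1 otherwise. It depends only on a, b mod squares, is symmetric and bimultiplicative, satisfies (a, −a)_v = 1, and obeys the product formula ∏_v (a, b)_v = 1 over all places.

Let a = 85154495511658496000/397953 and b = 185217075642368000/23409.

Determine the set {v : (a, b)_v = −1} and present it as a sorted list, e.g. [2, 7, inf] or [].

[11, 17]

Mod squares: a ≡ 35530, b ≡ 95. Check v ∈ {∞, 2, 3, 5, 7, 11, 17, 19}.
v=2: v_2(a)=39, v_2(b)=28; units ≡ 5, 7 (mod 8); ε·ε+αω+βω = 0·1+39·0+28·1 ≡ 0  ⇒  (a,b)_2 = +1.
v=∞: 35530 > 0 and 95 > 0  ⇒  (a,b)_∞ = +1.
v=11: a=11^3·(≡6), b=11^2·(≡2) mod 11; (6|11)=-1, (2|11)=-1; (−1)^{3·2·5}·(-1)^2·(-1)^3 = -1.
v=7: a=7^2·(≡3), b=7^4·(≡1) mod 7; (3|7)=-1, (1|7)=+1; (−1)^{2·4·3}·(-1)^4·(+1)^2 = +1.
v=19: a=19^1·(≡10), b=19^1·(≡5) mod 19; (10|19)=-1, (5|19)=+1; (−1)^{1·1·9}·(-1)^1·(+1)^1 = +1.
v=3: a=3^-4·(≡1), b=3^-4·(≡2) mod 3; (1|3)=+1, (2|3)=-1; (−1)^{-4·-4·1}·(+1)^-4·(-1)^-4 = +1.
v=17: a=17^-3·(≡15), b=17^-2·(≡7) mod 17; (15|17)=+1, (7|17)=-1; (−1)^{-3·-2·8}·(+1)^-2·(-1)^-3 = -1.
v=5: a=5^3·(≡1), b=5^3·(≡1) mod 5; (1|5)=+1, (1|5)=+1; (−1)^{3·3·2}·(+1)^3·(+1)^3 = +1.
|Ram(35530, 95)| = 2, even; anisotropic at {11, 17}.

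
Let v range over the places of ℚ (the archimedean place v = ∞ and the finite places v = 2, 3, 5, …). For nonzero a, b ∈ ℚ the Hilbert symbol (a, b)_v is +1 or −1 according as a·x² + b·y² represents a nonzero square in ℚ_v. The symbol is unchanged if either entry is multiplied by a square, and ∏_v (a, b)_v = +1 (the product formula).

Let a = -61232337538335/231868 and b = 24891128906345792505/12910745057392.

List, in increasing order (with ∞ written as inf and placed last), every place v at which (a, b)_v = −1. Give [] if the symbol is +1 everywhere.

Mod squares: a ≡ -23345, b ≡ 1097215. Check v ∈ {∞, 2, 3, 5, 7, 13, 23, 29, 31, 41, 47}.
v=∞: -23345 < 0 and 1097215 > 0  ⇒  (a,b)_∞ = +1.
v=3: a=3^2·(≡1), b=3^4·(≡1) mod 3; (1|3)=+1, (1|3)=+1; (−1)^{2·4·1}·(+1)^4·(+1)^2 = +1.
v=31: a=31^4·(≡15), b=31^6·(≡25) mod 31; (15|31)=-1, (25|31)=+1; (−1)^{4·6·15}·(-1)^6·(+1)^4 = +1.
v=29: a=29^1·(≡13), b=29^1·(≡12) mod 29; (13|29)=+1, (12|29)=-1; (−1)^{1·1·14}·(+1)^1·(-1)^1 = -1.
v=23: a=23^1·(≡7), b=23^1·(≡2) mod 23; (7|23)=-1, (2|23)=+1; (−1)^{1·1·11}·(-1)^1·(+1)^1 = +1.
v=5: a=5^1·(≡1), b=5^1·(≡3) mod 5; (1|5)=+1, (3|5)=-1; (−1)^{1·1·2}·(+1)^1·(-1)^1 = -1.
v=7: a=7^-3·(≡4), b=7^-5·(≡1) mod 7; (4|7)=+1, (1|7)=+1; (−1)^{-3·-5·3}·(+1)^-5·(+1)^-3 = -1.
v=13: a=13^-2·(≡9), b=13^-4·(≡6) mod 13; (9|13)=+1, (6|13)=-1; (−1)^{-2·-4·6}·(+1)^-4·(-1)^-2 = +1.
v=47: a=47^2·(≡8), b=47^3·(≡38) mod 47; (8|47)=+1, (38|47)=-1; (−1)^{2·3·23}·(+1)^3·(-1)^2 = +1.
v=41: a=41^0·(≡8), b=41^-2·(≡17) mod 41; (8|41)=+1, (17|41)=-1; (−1)^{0·-2·20}·(+1)^-2·(-1)^0 = +1.
v=2: v_2(a)=-2, v_2(b)=-4; units ≡ 7, 7 (mod 8); ε·ε+αω+βω = 1·1+-2·0+-4·0 ≡ 1  ⇒  (a,b)_2 = -1.
Ram(-23345, 1097215) = {2, 5, 7, 29}; no ℚ_2-point on the conic.

[2, 5, 7, 29]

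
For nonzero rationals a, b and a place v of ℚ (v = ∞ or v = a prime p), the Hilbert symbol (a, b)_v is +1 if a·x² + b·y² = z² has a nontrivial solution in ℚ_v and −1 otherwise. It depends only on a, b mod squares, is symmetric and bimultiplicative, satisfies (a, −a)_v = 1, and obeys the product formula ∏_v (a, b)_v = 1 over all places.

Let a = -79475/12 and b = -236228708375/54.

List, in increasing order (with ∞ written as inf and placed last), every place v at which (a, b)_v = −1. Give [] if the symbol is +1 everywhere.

[2, 5, 11, inf]

(a, b) ≡ (-33, -5610) mod (ℚ^×)²; places V = {2, 3, 5, 11, 17, ∞}.
(a,b)_2: α=-2, β=-1; u≡7, v≡3 (mod 8); ε(u)ε(v)=1·1, αω(v)=-2·1, βω(u)=-1·0; sum ≡ 1  ⇒  -1.
(a,b)_5: α=2, u≡3; β=3, v≡2 (mod 5); (3|5)=-1, (2|5)=-1; sign (−1)^0·-1^3·-1^2 = -1.
(a,b)_3: α=-1, u≡1; β=-3, v≡2 (mod 3); (1|3)=+1, (2|3)=-1; sign (−1)^1·+1^-3·-1^-1 = +1.
(a,b)_∞: sgn(-33)=−, sgn(-5610)=−, so -1.
(a,b)_11: α=1, u≡2; β=3, v≡7 (mod 11); (2|11)=-1, (7|11)=-1; sign (−1)^1·-1^3·-1^1 = -1.
(a,b)_17: α=2, u≡4; β=5, v≡7 (mod 17); (4|17)=+1, (7|17)=-1; sign (−1)^0·+1^5·-1^2 = +1.
|Ram(-33, -5610)| = 4, even; anisotropic at {2, 5, 11, ∞}.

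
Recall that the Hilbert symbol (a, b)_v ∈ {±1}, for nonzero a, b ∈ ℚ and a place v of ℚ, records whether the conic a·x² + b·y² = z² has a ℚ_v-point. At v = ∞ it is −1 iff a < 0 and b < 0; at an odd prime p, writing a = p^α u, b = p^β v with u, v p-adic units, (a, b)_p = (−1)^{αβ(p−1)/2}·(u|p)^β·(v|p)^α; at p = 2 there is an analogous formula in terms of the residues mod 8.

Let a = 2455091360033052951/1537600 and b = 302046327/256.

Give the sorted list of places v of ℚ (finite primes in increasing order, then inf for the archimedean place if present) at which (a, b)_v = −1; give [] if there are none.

Mod squares: a ≡ 119, b ≡ 12903. Check v ∈ {∞, 2, 3, 5, 7, 11, 17, 23, 31}.
v=17: a=17^5·(≡5), b=17^3·(≡7) mod 17; (5|17)=-1, (7|17)=-1; (−1)^{5·3·8}·(-1)^3·(-1)^5 = +1.
v=∞: 119 > 0 and 12903 > 0  ⇒  (a,b)_∞ = +1.
v=31: a=31^-2·(≡13), b=31^0·(≡19) mod 31; (13|31)=-1, (19|31)=+1; (−1)^{-2·0·15}·(-1)^0·(+1)^-2 = +1.
v=11: a=11^0·(≡5), b=11^1·(≡6) mod 11; (5|11)=+1, (6|11)=-1; (−1)^{0·1·5}·(+1)^1·(-1)^0 = +1.
v=3: a=3^4·(≡2), b=3^5·(≡2) mod 3; (2|3)=-1, (2|3)=-1; (−1)^{4·5·1}·(-1)^5·(-1)^4 = -1.
v=5: a=5^-2·(≡4), b=5^0·(≡2) mod 5; (4|5)=+1, (2|5)=-1; (−1)^{-2·0·2}·(+1)^0·(-1)^-2 = +1.
v=2: v_2(a)=-6, v_2(b)=-8; units ≡ 7, 7 (mod 8); ε·ε+αω+βω = 1·1+-6·0+-8·0 ≡ 1  ⇒  (a,b)_2 = -1.
v=7: a=7^9·(≡3), b=7^0·(≡4) mod 7; (3|7)=-1, (4|7)=+1; (−1)^{9·0·3}·(-1)^0·(+1)^9 = +1.
v=23: a=23^2·(≡2), b=23^1·(≡8) mod 23; (2|23)=+1, (8|23)=+1; (−1)^{2·1·11}·(+1)^1·(+1)^2 = +1.
|Ram(119, 12903)| = 2, even; anisotropic at {2, 3}.

[2, 3]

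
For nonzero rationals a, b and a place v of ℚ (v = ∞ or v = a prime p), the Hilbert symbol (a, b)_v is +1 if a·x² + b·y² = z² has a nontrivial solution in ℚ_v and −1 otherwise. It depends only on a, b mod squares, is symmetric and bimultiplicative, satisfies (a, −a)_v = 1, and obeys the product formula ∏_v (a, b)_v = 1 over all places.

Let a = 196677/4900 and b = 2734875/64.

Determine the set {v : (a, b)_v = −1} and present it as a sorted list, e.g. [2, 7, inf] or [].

[5, 11]

(a, b) ≡ (13, 12155) mod (ℚ^×)²; places V = {2, 3, 5, 7, 11, 13, 17, 41, ∞}.
(a,b)_5: α=-2, u≡2; β=3, v≡1 (mod 5); (2|5)=-1, (1|5)=+1; sign (−1)^0·-1^3·+1^-2 = -1.
(a,b)_7: α=-2, u≡6; β=0, v≡3 (mod 7); (6|7)=-1, (3|7)=-1; sign (−1)^0·-1^0·-1^-2 = +1.
(a,b)_∞: sgn(13)=+, sgn(12155)=+, so +1.
(a,b)_2: α=-2, β=-6; u≡5, v≡3 (mod 8); ε(u)ε(v)=0·1, αω(v)=-2·1, βω(u)=-6·1; sum ≡ 0  ⇒  +1.
(a,b)_11: α=0, u≡6; β=1, v≡4 (mod 11); (6|11)=-1, (4|11)=+1; sign (−1)^0·-1^1·+1^0 = -1.
(a,b)_3: α=2, u≡1; β=2, v≡2 (mod 3); (1|3)=+1, (2|3)=-1; sign (−1)^0·+1^2·-1^2 = +1.
(a,b)_13: α=1, u≡3; β=1, v≡4 (mod 13); (3|13)=+1, (4|13)=+1; sign (−1)^0·+1^1·+1^1 = +1.
(a,b)_41: α=2, u≡29; β=0, v≡29 (mod 41); (29|41)=-1, (29|41)=-1; sign (−1)^0·-1^0·-1^2 = +1.
(a,b)_17: α=0, u≡1; β=1, v≡16 (mod 17); (1|17)=+1, (16|17)=+1; sign (−1)^0·+1^1·+1^0 = +1.
|Ram(13, 12155)| = 2, even; anisotropic at {5, 11}.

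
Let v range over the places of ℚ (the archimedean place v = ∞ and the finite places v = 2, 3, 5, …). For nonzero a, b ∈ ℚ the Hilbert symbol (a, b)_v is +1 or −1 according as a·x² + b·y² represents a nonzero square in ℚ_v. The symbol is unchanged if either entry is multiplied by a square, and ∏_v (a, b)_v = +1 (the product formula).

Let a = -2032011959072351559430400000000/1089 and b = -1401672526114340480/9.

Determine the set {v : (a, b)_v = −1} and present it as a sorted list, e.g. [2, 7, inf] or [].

(a, b) ≡ (-1031849, -170) mod (ℚ^×)²; places V = {2, 3, 5, 7, 11, 13, 17, 23, 29, ∞}.
(a,b)_∞: sgn(-1031849)=−, sgn(-170)=−, so -1.
(a,b)_29: α=3, u≡12; β=2, v≡5 (mod 29); (12|29)=-1, (5|29)=+1; sign (−1)^0·-1^2·+1^3 = +1.
(a,b)_5: α=8, u≡4; β=1, v≡1 (mod 5); (4|5)=+1, (1|5)=+1; sign (−1)^0·+1^1·+1^8 = +1.
(a,b)_3: α=-2, u≡1; β=-2, v≡1 (mod 3); (1|3)=+1, (1|3)=+1; sign (−1)^0·+1^-2·+1^-2 = +1.
(a,b)_13: α=3, u≡7; β=2, v≡1 (mod 13); (7|13)=-1, (1|13)=+1; sign (−1)^0·-1^2·+1^3 = +1.
(a,b)_7: α=3, u≡6; β=2, v≡5 (mod 7); (6|7)=-1, (5|7)=-1; sign (−1)^0·-1^2·-1^3 = -1.
(a,b)_2: α=14, β=7; u≡7, v≡3 (mod 8); ε(u)ε(v)=1·1, αω(v)=14·1, βω(u)=7·0; sum ≡ 1  ⇒  -1.
(a,b)_23: α=3, u≡11; β=2, v≡10 (mod 23); (11|23)=-1, (10|23)=-1; sign (−1)^0·-1^2·-1^3 = -1.
(a,b)_11: α=-2, u≡10; β=2, v≡7 (mod 11); (10|11)=-1, (7|11)=-1; sign (−1)^0·-1^2·-1^-2 = +1.
(a,b)_17: α=5, u≡5; β=3, v≡3 (mod 17); (5|17)=-1, (3|17)=-1; sign (−1)^0·-1^3·-1^5 = +1.
|Ram(-1031849, -170)| = 4, even; anisotropic at {2, 7, 23, ∞}.

[2, 7, 23, inf]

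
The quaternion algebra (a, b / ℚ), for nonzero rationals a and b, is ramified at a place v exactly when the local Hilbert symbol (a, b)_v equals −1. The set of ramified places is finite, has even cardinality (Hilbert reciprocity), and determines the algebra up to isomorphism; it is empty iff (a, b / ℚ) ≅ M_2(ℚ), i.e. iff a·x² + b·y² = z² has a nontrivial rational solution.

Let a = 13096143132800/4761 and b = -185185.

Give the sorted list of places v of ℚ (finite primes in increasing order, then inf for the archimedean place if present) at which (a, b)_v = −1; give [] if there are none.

[5, 11, 13, 37]

(a, b) ≡ (2, -185185) mod (ℚ^×)²; places V = {2, 3, 5, 7, 11, 13, 19, 23, 37, ∞}.
(a,b)_∞: sgn(2)=+, sgn(-185185)=−, so +1.
(a,b)_13: α=2, u≡11; β=1, v≡3 (mod 13); (11|13)=-1, (3|13)=+1; sign (−1)^0·-1^1·+1^2 = -1.
(a,b)_19: α=2, u≡3; β=0, v≡8 (mod 19); (3|19)=-1, (8|19)=-1; sign (−1)^0·-1^0·-1^2 = +1.
(a,b)_37: α=2, u≡35; β=1, v≡27 (mod 37); (35|37)=-1, (27|37)=+1; sign (−1)^0·-1^1·+1^2 = -1.
(a,b)_11: α=0, u≡10; β=1, v≡6 (mod 11); (10|11)=-1, (6|11)=-1; sign (−1)^0·-1^1·-1^0 = -1.
(a,b)_2: α=7, β=0; u≡1, v≡7 (mod 8); ε(u)ε(v)=0·1, αω(v)=7·0, βω(u)=0·0; sum ≡ 0  ⇒  +1.
(a,b)_3: α=-2, u≡2; β=0, v≡2 (mod 3); (2|3)=-1, (2|3)=-1; sign (−1)^0·-1^0·-1^-2 = +1.
(a,b)_5: α=2, u≡2; β=1, v≡3 (mod 5); (2|5)=-1, (3|5)=-1; sign (−1)^0·-1^1·-1^2 = -1.
(a,b)_7: α=2, u≡2; β=1, v≡5 (mod 7); (2|7)=+1, (5|7)=-1; sign (−1)^0·+1^1·-1^2 = +1.
(a,b)_23: α=-2, u≡18; β=0, v≡11 (mod 23); (18|23)=+1, (11|23)=-1; sign (−1)^0·+1^0·-1^-2 = +1.
|Ram(2, -185185)| = 4, even; anisotropic at {5, 11, 13, 37}.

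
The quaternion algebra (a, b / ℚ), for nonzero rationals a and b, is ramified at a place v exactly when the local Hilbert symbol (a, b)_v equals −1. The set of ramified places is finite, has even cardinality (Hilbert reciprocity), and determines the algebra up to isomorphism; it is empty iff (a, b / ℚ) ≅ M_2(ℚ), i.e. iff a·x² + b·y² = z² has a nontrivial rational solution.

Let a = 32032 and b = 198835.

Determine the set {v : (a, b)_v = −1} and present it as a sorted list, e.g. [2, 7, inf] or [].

Mod squares: a ≡ 2002, b ≡ 198835. Check v ∈ {∞, 2, 5, 7, 11, 13, 19, 23}.
v=11: a=11^1·(≡8), b=11^0·(≡10) mod 11; (8|11)=-1, (10|11)=-1; (−1)^{1·0·5}·(-1)^0·(-1)^1 = -1.
v=2: v_2(a)=5, v_2(b)=0; units ≡ 1, 3 (mod 8); ε·ε+αω+βω = 0·1+5·1+0·0 ≡ 1  ⇒  (a,b)_2 = -1.
v=5: a=5^0·(≡2), b=5^1·(≡2) mod 5; (2|5)=-1, (2|5)=-1; (−1)^{0·1·2}·(-1)^1·(-1)^0 = -1.
v=19: a=19^0·(≡17), b=19^1·(≡15) mod 19; (17|19)=+1, (15|19)=-1; (−1)^{0·1·9}·(+1)^1·(-1)^0 = +1.
v=7: a=7^1·(≡5), b=7^1·(≡6) mod 7; (5|7)=-1, (6|7)=-1; (−1)^{1·1·3}·(-1)^1·(-1)^1 = -1.
v=∞: 2002 > 0 and 198835 > 0  ⇒  (a,b)_∞ = +1.
v=23: a=23^0·(≡16), b=23^1·(≡20) mod 23; (16|23)=+1, (20|23)=-1; (−1)^{0·1·11}·(+1)^1·(-1)^0 = +1.
v=13: a=13^1·(≡7), b=13^1·(≡7) mod 13; (7|13)=-1, (7|13)=-1; (−1)^{1·1·6}·(-1)^1·(-1)^1 = +1.
|Ram(2002, 198835)| = 4, even; anisotropic at {2, 5, 7, 11}.

[2, 5, 7, 11]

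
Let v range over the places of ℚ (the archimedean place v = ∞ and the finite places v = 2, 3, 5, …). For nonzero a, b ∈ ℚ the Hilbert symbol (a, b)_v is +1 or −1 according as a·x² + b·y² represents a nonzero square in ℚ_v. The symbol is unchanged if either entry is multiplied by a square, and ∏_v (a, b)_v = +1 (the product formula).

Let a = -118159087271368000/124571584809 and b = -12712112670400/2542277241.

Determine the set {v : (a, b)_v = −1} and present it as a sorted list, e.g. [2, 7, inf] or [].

[19, inf]

Mod squares: a ≡ -1045, b ≡ -19. Check v ∈ {∞, 2, 3, 5, 7, 11, 13, 19}.
v=∞: -1045 < 0 and -19 < 0  ⇒  (a,b)_∞ = -1.
v=19: a=19^1·(≡2), b=19^1·(≡15) mod 19; (2|19)=-1, (15|19)=-1; (−1)^{1·1·9}·(-1)^1·(-1)^1 = -1.
v=5: a=5^3·(≡4), b=5^2·(≡4) mod 5; (4|5)=+1, (4|5)=+1; (−1)^{3·2·2}·(+1)^2·(+1)^3 = +1.
v=7: a=7^-12·(≡5), b=7^-10·(≡2) mod 7; (5|7)=-1, (2|7)=+1; (−1)^{-12·-10·3}·(-1)^-10·(+1)^-12 = +1.
v=2: v_2(a)=6, v_2(b)=6; units ≡ 3, 5 (mod 8); ε·ε+αω+βω = 1·0+6·1+6·1 ≡ 0  ⇒  (a,b)_2 = +1.
v=13: a=13^6·(≡7), b=13^4·(≡6) mod 13; (7|13)=-1, (6|13)=-1; (−1)^{6·4·6}·(-1)^4·(-1)^6 = +1.
v=3: a=3^-2·(≡2), b=3^-2·(≡2) mod 3; (2|3)=-1, (2|3)=-1; (−1)^{-2·-2·1}·(-1)^-2·(-1)^-2 = +1.
v=11: a=11^5·(≡4), b=11^4·(≡1) mod 11; (4|11)=+1, (1|11)=+1; (−1)^{5·4·5}·(+1)^4·(+1)^5 = +1.
(-1045, -19 / ℚ) ramifies at {19, ∞}: a division algebra.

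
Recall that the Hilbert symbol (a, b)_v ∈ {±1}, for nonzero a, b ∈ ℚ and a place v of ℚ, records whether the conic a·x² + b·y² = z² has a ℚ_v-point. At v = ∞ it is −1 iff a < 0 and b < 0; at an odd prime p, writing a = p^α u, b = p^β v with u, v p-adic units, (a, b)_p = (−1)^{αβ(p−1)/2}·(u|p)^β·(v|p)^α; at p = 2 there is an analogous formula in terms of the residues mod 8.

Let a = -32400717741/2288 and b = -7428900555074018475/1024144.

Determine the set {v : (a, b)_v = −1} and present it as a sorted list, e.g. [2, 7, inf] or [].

(a, b) ≡ (-78465387, -91) mod (ℚ^×)²; places V = {2, 3, 5, 7, 11, 13, 17, 23, 29, 53, ∞}.
(a,b)_7: α=1, u≡4; β=1, v≡2 (mod 7); (4|7)=+1, (2|7)=+1; sign (−1)^1·+1^1·+1^1 = -1.
(a,b)_11: α=-1, u≡7; β=-2, v≡8 (mod 11); (7|11)=-1, (8|11)=-1; sign (−1)^0·-1^-2·-1^-1 = -1.
(a,b)_13: α=-1, u≡9; β=1, v≡6 (mod 13); (9|13)=+1, (6|13)=-1; sign (−1)^0·+1^1·-1^-1 = -1.
(a,b)_3: α=11, u≡2; β=14, v≡2 (mod 3); (2|3)=-1, (2|3)=-1; sign (−1)^0·-1^14·-1^11 = -1.
(a,b)_∞: sgn(-78465387)=−, sgn(-91)=−, so -1.
(a,b)_5: α=0, u≡3; β=2, v≡4 (mod 5); (3|5)=-1, (4|5)=+1; sign (−1)^0·-1^2·+1^0 = +1.
(a,b)_23: α=0, u≡14; β=-2, v≡2 (mod 23); (14|23)=-1, (2|23)=+1; sign (−1)^0·-1^-2·+1^0 = +1.
(a,b)_29: α=1, u≡12; β=2, v≡9 (mod 29); (12|29)=-1, (9|29)=+1; sign (−1)^0·-1^2·+1^1 = +1.
(a,b)_53: α=1, u≡39; β=2, v≡40 (mod 53); (39|53)=-1, (40|53)=+1; sign (−1)^0·-1^2·+1^1 = +1.
(a,b)_2: α=-4, β=-4; u≡5, v≡5 (mod 8); ε(u)ε(v)=0·0, αω(v)=-4·1, βω(u)=-4·1; sum ≡ 0  ⇒  +1.
(a,b)_17: α=1, u≡15; β=2, v≡3 (mod 17); (15|17)=+1, (3|17)=-1; sign (−1)^0·+1^2·-1^1 = -1.
|Ram(-78465387, -91)| = 6, even; anisotropic at {3, 7, 11, 13, 17, ∞}.

[3, 7, 11, 13, 17, inf]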